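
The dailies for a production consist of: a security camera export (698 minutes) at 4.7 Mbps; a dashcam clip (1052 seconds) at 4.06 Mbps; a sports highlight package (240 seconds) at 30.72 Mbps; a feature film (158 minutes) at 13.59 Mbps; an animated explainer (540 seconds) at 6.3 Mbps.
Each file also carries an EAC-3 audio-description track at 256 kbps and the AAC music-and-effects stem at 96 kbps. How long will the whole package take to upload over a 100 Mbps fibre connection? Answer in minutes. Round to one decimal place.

59.9 minutes

Audio total: 256 + 96 = 352 kbps = 0.352 Mbps.
security camera export: 5.052 Mbps × 41880 s = 211577.8 Mb
dashcam clip: 4.412 Mbps × 1052 s = 4641.4 Mb
sports highlight package: 31.072 Mbps × 240 s = 7457.3 Mb
feature film: 13.942 Mbps × 9480 s = 132170.2 Mb
animated explainer: 6.652 Mbps × 540 s = 3592.1 Mb
Total: 359438.7 Mb = 44929.8 MB.
At 100 Mbps: 359438.7 / 100 = 3594 s ≈ 59.9 minutes.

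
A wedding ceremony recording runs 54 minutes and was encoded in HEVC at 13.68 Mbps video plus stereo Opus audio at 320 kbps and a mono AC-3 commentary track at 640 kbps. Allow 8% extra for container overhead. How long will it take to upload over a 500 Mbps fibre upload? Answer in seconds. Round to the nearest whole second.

54 min = 3240 s
Audio total: 320 + 640 = 960 kbps = 0.960 Mbps.
Total bitrate: 14.640 Mbps.
File: 14.640 Mbps × 3240 s = 47433.6 Mb.
With 8% container overhead: ×1.08. → 51228.3 Mb.
At 500 Mbps: 51228.3 / 500 = 102.5 s ≈ 102 seconds.

102 seconds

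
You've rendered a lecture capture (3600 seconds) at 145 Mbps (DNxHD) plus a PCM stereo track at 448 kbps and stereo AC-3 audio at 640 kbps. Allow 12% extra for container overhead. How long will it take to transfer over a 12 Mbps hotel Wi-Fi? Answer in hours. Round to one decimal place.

Audio total: 448 + 640 = 1088 kbps = 1.088 Mbps.
Total bitrate: 146.088 Mbps.
File: 146.088 Mbps × 3600 s = 525916.8 Mb.
With 12% container overhead: ×1.12. → 589026.8 Mb.
At 12 Mbps: 589026.8 / 12 = 49085.6 s ≈ 13.6 hours.

13.6 hours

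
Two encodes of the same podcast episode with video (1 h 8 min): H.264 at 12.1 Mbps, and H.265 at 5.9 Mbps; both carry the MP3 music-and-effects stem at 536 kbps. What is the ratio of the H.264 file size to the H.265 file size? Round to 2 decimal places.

1 h 8 min = 68 min = 4080 s
Audio: 536 kbps = 0.536 Mbps.
H.264: 12.636 Mbps × 4080 s = 51554.9 Mb = 6.444 GB.
H.265: 6.436 Mbps × 4080 s = 26258.9 Mb = 3.282 GB.
Ratio: 6.444 / 3.282 = 1.963.

1.96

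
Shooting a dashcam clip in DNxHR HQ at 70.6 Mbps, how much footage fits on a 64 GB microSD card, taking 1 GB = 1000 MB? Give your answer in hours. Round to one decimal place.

2.0 hours

Capacity: 64 GB = 512,000 Mb.
Recording time: 512,000 / 70.600 = 7,252 s ≈ 2.01 hours.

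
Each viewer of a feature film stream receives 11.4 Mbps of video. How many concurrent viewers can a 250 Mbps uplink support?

21

250 Mbps = 250.0 Mbps; 250.0 / 11.400 = 21.93 → 21 viewers.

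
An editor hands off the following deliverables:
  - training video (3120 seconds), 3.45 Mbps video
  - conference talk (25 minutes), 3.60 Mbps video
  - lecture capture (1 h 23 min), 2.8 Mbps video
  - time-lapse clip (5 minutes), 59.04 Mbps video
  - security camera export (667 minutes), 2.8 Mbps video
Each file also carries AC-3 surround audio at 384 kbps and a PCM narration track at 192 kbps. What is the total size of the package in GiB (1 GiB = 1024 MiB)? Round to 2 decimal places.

Audio total: 384 + 192 = 576 kbps = 0.576 Mbps.
training video: 4.026 Mbps × 3120 s = 12561.1 Mb
conference talk: 4.176 Mbps × 1500 s = 6264.0 Mb
lecture capture: 3.376 Mbps × 4980 s = 16812.5 Mb
time-lapse clip: 59.616 Mbps × 300 s = 17884.8 Mb
security camera export: 3.376 Mbps × 40020 s = 135107.5 Mb
Total: 188629.9 Mb = 23578.7 MB.
= 21.96 GiB.

21.96 GiB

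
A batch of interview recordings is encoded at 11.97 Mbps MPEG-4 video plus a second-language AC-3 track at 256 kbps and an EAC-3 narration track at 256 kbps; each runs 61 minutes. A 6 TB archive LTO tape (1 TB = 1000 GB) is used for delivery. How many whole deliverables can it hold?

61 min = 3660 s
Audio total: 256 + 256 = 512 kbps = 0.512 Mbps.
Total bitrate: 12.482 Mbps.
Per item: 12.482 Mbps × 3660 s = 45,684 Mb = 5,711 MB.
Capacity: 6 TB = 48,000,000 Mb; 1050.69 items → 1050 complete.

1050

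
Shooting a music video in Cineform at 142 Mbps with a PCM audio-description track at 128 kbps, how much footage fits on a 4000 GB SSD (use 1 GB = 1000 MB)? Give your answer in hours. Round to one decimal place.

62.5 hours

Audio: 128 kbps = 0.128 Mbps.
Total bitrate: 142 + 0.128 = 142.128 Mbps.
Capacity: 4000 GB = 32,000,000 Mb.
Recording time: 32,000,000 / 142.128 = 225,149 s ≈ 62.5 hours.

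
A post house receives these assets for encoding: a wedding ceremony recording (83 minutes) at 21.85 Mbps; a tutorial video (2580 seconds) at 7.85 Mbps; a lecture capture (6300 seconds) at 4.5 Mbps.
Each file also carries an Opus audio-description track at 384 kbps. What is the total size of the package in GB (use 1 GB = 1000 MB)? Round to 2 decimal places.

Audio: 384 kbps = 0.384 Mbps.
wedding ceremony recording: 22.234 Mbps × 4980 s = 110725.3 Mb
tutorial video: 8.234 Mbps × 2580 s = 21243.7 Mb
lecture capture: 4.884 Mbps × 6300 s = 30769.2 Mb
Total: 162738.2 Mb = 20342.3 MB.
= 20.34 GB.

20.34 GB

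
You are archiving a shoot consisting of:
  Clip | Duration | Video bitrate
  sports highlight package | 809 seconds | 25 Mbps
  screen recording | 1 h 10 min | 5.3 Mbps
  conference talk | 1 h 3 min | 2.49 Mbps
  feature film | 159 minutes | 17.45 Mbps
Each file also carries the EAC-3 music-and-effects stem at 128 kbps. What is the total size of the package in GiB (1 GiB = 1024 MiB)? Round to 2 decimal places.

25.69 GiB

Audio: 128 kbps = 0.128 Mbps.
sports highlight package: 25.128 Mbps × 809 s = 20328.6 Mb
screen recording: 5.428 Mbps × 4200 s = 22797.6 Mb
conference talk: 2.618 Mbps × 3780 s = 9896.0 Mb
feature film: 17.578 Mbps × 9540 s = 167694.1 Mb
Total: 220716.3 Mb = 27589.5 MB.
= 25.69 GiB.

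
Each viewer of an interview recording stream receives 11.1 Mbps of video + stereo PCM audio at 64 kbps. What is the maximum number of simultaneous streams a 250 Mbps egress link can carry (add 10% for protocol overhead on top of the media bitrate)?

20

Audio: 64 kbps = 0.064 Mbps.
Per-viewer media rate: 11.164 Mbps.
On the wire with 10% overhead: 12.280 Mbps.
250 Mbps = 250.0 Mbps; 250.0 / 12.280 = 20.36 → 20 viewers.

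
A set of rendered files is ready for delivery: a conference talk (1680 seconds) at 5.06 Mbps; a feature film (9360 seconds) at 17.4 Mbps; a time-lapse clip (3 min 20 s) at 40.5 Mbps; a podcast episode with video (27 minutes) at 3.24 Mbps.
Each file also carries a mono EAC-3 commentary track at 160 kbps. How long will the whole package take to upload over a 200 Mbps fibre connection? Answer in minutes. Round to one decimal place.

15.6 minutes

Audio: 160 kbps = 0.160 Mbps.
conference talk: 5.220 Mbps × 1680 s = 8769.6 Mb
feature film: 17.560 Mbps × 9360 s = 164361.6 Mb
time-lapse clip: 40.660 Mbps × 200 s = 8132.0 Mb
podcast episode with video: 3.400 Mbps × 1620 s = 5508.0 Mb
Total: 186771.2 Mb = 23346.4 MB.
At 200 Mbps: 186771.2 / 200 = 934 s ≈ 15.6 minutes.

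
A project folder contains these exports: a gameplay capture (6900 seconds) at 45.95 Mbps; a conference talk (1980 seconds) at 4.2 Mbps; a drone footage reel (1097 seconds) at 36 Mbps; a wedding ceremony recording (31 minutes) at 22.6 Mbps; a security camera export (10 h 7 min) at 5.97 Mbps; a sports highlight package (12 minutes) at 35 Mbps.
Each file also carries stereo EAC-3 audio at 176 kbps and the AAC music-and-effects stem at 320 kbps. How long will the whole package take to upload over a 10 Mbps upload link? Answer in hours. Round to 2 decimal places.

18.72 hours

Audio total: 176 + 320 = 496 kbps = 0.496 Mbps.
gameplay capture: 46.446 Mbps × 6900 s = 320477.4 Mb
conference talk: 4.696 Mbps × 1980 s = 9298.1 Mb
drone footage reel: 36.496 Mbps × 1097 s = 40036.1 Mb
wedding ceremony recording: 23.096 Mbps × 1860 s = 42958.6 Mb
security camera export: 6.466 Mbps × 36420 s = 235491.7 Mb
sports highlight package: 35.496 Mbps × 720 s = 25557.1 Mb
Total: 673819.0 Mb = 84227.4 MB.
At 10 Mbps: 673819.0 / 10 = 67382 s ≈ 18.7 hours.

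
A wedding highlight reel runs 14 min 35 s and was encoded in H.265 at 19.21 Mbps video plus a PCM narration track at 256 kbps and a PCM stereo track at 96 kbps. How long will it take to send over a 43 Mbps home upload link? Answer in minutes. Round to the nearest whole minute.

14 min 35 s = 875 s
Audio total: 256 + 96 = 352 kbps = 0.352 Mbps.
Total bitrate: 19.562 Mbps.
File: 19.562 Mbps × 875 s = 17116.8 Mb.
At 43 Mbps: 17116.8 / 43 = 398.1 s ≈ 6.63 minutes.

7 minutes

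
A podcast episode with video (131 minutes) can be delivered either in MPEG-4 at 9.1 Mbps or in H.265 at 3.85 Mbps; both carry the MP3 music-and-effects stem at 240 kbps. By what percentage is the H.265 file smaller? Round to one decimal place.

131 min = 7860 s
Audio: 240 kbps = 0.240 Mbps.
MPEG-4: 9.340 Mbps × 7860 s = 73412.4 Mb = 8.546 GiB.
H.265: 4.090 Mbps × 7860 s = 32147.4 Mb = 3.742 GiB.
Reduction: (1 − 3.742/8.546) × 100 = 56.21%.

56.2%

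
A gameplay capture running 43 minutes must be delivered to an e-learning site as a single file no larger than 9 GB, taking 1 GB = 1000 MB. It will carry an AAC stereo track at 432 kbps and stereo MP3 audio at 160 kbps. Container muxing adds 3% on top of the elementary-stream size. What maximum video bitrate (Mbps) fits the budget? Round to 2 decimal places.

Budget: 9 GB = 72000.0 Mb.
Stream payload after overhead: 72000.0 / 1.03 = 69902.9 Mb.
43 min = 2580 s
Total bitrate budget: 69902.9 Mb / 2580 s = 27.094 Mbps.
Audio total: 432 + 160 = 592 kbps = 0.592 Mbps.
Video: 27.094 − 0.592 = 26.502 Mbps.

26.50 Mbps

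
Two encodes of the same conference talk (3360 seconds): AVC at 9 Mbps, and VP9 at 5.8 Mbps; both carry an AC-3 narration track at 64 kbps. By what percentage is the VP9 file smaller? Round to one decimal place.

35.3%

Audio: 64 kbps = 0.064 Mbps.
AVC: 9.064 Mbps × 3360 s = 30455.0 Mb = 3.545 GiB.
VP9: 5.864 Mbps × 3360 s = 19703.0 Mb = 2.294 GiB.
Reduction: (1 − 2.294/3.545) × 100 = 35.30%.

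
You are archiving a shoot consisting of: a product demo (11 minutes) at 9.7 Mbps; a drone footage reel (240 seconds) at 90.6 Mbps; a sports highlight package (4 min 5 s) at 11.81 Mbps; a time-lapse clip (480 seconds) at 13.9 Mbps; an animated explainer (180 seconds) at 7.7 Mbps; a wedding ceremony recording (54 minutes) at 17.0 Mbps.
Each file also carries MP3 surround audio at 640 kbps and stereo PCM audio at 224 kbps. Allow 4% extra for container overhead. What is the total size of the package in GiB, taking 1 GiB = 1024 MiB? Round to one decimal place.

11.9 GiB

Audio total: 640 + 224 = 864 kbps = 0.864 Mbps.
product demo: 10.564 Mbps × 660 s × 1.04 = 7251.1 Mb
drone footage reel: 91.464 Mbps × 240 s × 1.04 = 22829.4 Mb
sports highlight package: 12.674 Mbps × 245 s × 1.04 = 3229.3 Mb
time-lapse clip: 14.764 Mbps × 480 s × 1.04 = 7370.2 Mb
animated explainer: 8.564 Mbps × 180 s × 1.04 = 1603.2 Mb
wedding ceremony recording: 17.864 Mbps × 3240 s × 1.04 = 60194.5 Mb
Total: 102477.8 Mb = 12809.7 MB.
= 11.93 GiB.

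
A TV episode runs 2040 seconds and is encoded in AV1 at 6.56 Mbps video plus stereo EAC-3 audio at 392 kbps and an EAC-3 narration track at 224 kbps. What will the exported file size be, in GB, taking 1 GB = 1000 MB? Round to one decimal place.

Audio total: 392 + 224 = 616 kbps = 0.616 Mbps.
Total bitrate: 6.56 + 0.616 = 7.176 Mbps.
Stream data: 7.176 Mbps × 2040 s = 14639.0 Mb.
14,639 Mb ÷ 8 = 1,830 MB → 1.830 GB.

1.8 GB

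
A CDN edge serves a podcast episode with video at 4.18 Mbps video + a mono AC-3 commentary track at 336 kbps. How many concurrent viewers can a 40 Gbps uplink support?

8857

Audio: 336 kbps = 0.336 Mbps.
Per-viewer media rate: 4.516 Mbps.
40 Gbps = 40,000 Mbps; 40,000 / 4.516 = 8857.40 → 8857 viewers.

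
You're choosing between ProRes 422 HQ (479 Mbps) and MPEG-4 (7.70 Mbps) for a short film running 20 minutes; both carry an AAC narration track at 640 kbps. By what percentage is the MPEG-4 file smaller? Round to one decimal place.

20 min = 1200 s
Audio: 640 kbps = 0.640 Mbps.
ProRes 422 HQ: 479.640 Mbps × 1200 s = 575568.0 Mb = 67.005 GiB.
MPEG-4: 8.340 Mbps × 1200 s = 10008.0 Mb = 1.165 GiB.
Reduction: (1 − 1.165/67.005) × 100 = 98.26%.

98.3%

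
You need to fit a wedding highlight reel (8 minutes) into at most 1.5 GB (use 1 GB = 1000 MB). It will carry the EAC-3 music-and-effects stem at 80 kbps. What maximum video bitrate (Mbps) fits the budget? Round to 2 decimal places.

Budget: 1.5 GB = 12000.0 Mb.
8 min = 480 s
Total bitrate budget: 12000.0 Mb / 480 s = 25.000 Mbps.
Audio: 80 kbps = 0.080 Mbps.
Video: 25.000 − 0.080 = 24.920 Mbps.

24.92 Mbps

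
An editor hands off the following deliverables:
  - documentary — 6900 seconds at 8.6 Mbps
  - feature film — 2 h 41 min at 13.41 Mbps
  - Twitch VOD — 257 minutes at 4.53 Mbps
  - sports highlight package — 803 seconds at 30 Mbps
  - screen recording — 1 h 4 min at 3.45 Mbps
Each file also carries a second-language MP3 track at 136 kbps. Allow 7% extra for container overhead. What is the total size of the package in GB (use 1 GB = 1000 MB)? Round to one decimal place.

40.3 GB

Audio: 136 kbps = 0.136 Mbps.
documentary: 8.736 Mbps × 6900 s × 1.07 = 64497.9 Mb
feature film: 13.546 Mbps × 9660 s × 1.07 = 140014.2 Mb
Twitch VOD: 4.666 Mbps × 15420 s × 1.07 = 76986.2 Mb
sports highlight package: 30.136 Mbps × 803 s × 1.07 = 25893.2 Mb
screen recording: 3.586 Mbps × 3840 s × 1.07 = 14734.2 Mb
Total: 322125.6 Mb = 40265.7 MB.
= 40.27 GB.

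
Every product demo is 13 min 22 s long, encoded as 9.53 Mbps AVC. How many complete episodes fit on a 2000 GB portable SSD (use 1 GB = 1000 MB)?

13 min 22 s = 802 s
Per item: 9.530 Mbps × 802 s = 7,643 Mb = 955.4 MB.
Capacity: 2000 GB = 16,000,000 Mb; 2093.40 items → 2093 complete.

2093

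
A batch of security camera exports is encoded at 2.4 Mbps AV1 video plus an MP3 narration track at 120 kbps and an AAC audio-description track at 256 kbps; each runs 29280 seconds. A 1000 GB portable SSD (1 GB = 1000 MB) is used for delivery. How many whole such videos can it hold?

98

Audio total: 120 + 256 = 376 kbps = 0.376 Mbps.
Total bitrate: 2.776 Mbps.
Per item: 2.776 Mbps × 29280 s = 81,281 Mb = 10,160 MB.
Capacity: 1000 GB = 8,000,000 Mb; 98.42 items → 98 complete.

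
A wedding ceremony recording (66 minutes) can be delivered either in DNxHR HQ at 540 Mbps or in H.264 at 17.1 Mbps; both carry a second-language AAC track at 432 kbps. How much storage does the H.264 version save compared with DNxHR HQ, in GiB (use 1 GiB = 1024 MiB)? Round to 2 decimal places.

66 min = 3960 s
Audio: 432 kbps = 0.432 Mbps.
DNxHR HQ: 540.432 Mbps × 3960 s = 2140110.7 Mb = 249.142 GiB.
H.264: 17.532 Mbps × 3960 s = 69426.7 Mb = 8.082 GiB.
Saving: 249.142 − 8.082 = 241.059 GiB.

241.06 GiB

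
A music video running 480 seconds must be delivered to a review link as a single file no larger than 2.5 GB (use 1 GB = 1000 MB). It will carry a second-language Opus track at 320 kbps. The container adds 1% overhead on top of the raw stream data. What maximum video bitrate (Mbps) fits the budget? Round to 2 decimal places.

Budget: 2.5 GB = 20000.0 Mb.
Stream payload after overhead: 20000.0 / 1.01 = 19802.0 Mb.
Total bitrate budget: 19802.0 Mb / 480 s = 41.254 Mbps.
Audio: 320 kbps = 0.320 Mbps.
Video: 41.254 − 0.320 = 40.934 Mbps.

40.93 Mbps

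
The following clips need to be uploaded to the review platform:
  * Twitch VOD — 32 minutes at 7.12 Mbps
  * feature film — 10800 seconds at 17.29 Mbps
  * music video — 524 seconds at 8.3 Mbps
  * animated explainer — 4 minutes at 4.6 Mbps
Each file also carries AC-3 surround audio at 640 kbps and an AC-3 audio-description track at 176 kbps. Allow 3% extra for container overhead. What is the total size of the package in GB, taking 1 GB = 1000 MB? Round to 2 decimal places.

Audio total: 640 + 176 = 816 kbps = 0.816 Mbps.
Twitch VOD: 7.936 Mbps × 1920 s × 1.03 = 15694.2 Mb
feature film: 18.106 Mbps × 10800 s × 1.03 = 201411.1 Mb
music video: 9.116 Mbps × 524 s × 1.03 = 4920.1 Mb
animated explainer: 5.416 Mbps × 240 s × 1.03 = 1338.8 Mb
Total: 223364.3 Mb = 27920.5 MB.
= 27.92 GB.

27.92 GB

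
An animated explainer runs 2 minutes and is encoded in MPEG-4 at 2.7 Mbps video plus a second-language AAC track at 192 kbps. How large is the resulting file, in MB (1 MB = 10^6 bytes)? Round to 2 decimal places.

2 min = 120 s
Audio: 192 kbps = 0.192 Mbps.
Total bitrate: 2.7 + 0.192 = 2.892 Mbps.
Stream data: 2.892 Mbps × 120 s = 347.0 Mb.
347.0 Mb ÷ 8 = 43.38 MB → 43.38 MB.

43.38 MB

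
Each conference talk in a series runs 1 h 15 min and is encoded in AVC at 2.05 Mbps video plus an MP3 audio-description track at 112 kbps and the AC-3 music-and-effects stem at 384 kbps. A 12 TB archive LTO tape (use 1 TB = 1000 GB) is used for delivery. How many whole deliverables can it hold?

8379

1 h 15 min = 75 min = 4500 s
Audio total: 112 + 384 = 496 kbps = 0.496 Mbps.
Total bitrate: 2.546 Mbps.
Per item: 2.546 Mbps × 4500 s = 11,457 Mb = 1,432 MB.
Capacity: 12 TB = 96,000,000 Mb; 8379.16 items → 8379 complete.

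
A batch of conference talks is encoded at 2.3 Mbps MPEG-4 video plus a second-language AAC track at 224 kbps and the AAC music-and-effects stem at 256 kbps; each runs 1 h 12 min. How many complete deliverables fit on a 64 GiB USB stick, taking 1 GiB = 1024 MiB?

45

1 h 12 min = 72 min = 4320 s
Audio total: 224 + 256 = 480 kbps = 0.480 Mbps.
Total bitrate: 2.780 Mbps.
Per item: 2.780 Mbps × 4320 s = 12,010 Mb = 1,501 MB.
Capacity: 64 GiB = 549,756 Mb; 45.78 items → 45 complete.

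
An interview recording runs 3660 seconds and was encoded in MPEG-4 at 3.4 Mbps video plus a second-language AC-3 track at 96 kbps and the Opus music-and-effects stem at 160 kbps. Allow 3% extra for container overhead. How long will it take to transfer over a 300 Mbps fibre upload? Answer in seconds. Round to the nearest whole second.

Audio total: 96 + 160 = 256 kbps = 0.256 Mbps.
Total bitrate: 3.656 Mbps.
File: 3.656 Mbps × 3660 s = 13381.0 Mb.
With 3% container overhead: ×1.03. → 13782.4 Mb.
At 300 Mbps: 13782.4 / 300 = 45.9 s ≈ 45.9 seconds.

46 seconds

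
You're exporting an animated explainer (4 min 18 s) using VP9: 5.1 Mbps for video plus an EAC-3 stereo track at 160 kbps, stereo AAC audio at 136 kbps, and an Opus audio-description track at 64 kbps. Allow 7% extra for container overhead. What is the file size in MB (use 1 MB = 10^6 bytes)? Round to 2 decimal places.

4 min 18 s = 258 s
Audio total: 160 + 136 + 64 = 360 kbps = 0.360 Mbps.
Total bitrate: 5.1 + 0.360 = 5.460 Mbps.
Stream data: 5.460 Mbps × 258 s = 1408.7 Mb.
With 7% container overhead: ×1.07.
1,507 Mb ÷ 8 = 188.4 MB → 188.4 MB.

188.41 MB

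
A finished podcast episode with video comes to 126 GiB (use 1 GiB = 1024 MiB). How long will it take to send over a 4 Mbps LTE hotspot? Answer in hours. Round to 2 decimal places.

File: 126 GiB = 1082331.8 Mb.
At 4 Mbps: 1082331.8 / 4 = 270582.9 s ≈ 75.2 hours.

75.16 hours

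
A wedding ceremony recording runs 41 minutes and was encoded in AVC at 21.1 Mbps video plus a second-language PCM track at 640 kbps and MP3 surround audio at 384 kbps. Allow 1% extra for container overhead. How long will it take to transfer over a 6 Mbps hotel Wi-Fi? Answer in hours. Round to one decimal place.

41 min = 2460 s
Audio total: 640 + 384 = 1024 kbps = 1.024 Mbps.
Total bitrate: 22.124 Mbps.
File: 22.124 Mbps × 2460 s = 54425.0 Mb.
With 1% container overhead: ×1.01. → 54969.3 Mb.
At 6 Mbps: 54969.3 / 6 = 9161.5 s ≈ 2.54 hours.

2.5 hours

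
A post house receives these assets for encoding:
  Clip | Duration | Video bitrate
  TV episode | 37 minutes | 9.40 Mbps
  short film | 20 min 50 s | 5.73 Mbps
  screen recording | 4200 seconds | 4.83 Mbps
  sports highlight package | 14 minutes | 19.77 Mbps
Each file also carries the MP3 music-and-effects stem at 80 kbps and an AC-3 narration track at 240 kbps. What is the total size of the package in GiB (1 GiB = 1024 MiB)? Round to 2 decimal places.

Audio total: 80 + 240 = 320 kbps = 0.320 Mbps.
TV episode: 9.720 Mbps × 2220 s = 21578.4 Mb
short film: 6.050 Mbps × 1250 s = 7562.5 Mb
screen recording: 5.150 Mbps × 4200 s = 21630.0 Mb
sports highlight package: 20.090 Mbps × 840 s = 16875.6 Mb
Total: 67646.5 Mb = 8455.8 MB.
= 7.875 GiB.

7.88 GiB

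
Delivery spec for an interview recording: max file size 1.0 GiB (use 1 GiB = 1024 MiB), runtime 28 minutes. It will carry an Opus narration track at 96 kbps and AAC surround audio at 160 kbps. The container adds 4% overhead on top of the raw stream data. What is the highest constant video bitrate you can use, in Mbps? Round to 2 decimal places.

Budget: 1.0 GiB = 8589.9 Mb.
Stream payload after overhead: 8589.9 / 1.04 = 8259.6 Mb.
28 min = 1680 s
Total bitrate budget: 8259.6 Mb / 1680 s = 4.916 Mbps.
Audio total: 96 + 160 = 256 kbps = 0.256 Mbps.
Video: 4.916 − 0.256 = 4.660 Mbps.

4.66 Mbps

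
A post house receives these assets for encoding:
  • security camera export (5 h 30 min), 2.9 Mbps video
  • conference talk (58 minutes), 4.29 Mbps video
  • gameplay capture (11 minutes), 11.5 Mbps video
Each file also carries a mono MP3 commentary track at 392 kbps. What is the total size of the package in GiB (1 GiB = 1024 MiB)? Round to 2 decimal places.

Audio: 392 kbps = 0.392 Mbps.
security camera export: 3.292 Mbps × 19800 s = 65181.6 Mb
conference talk: 4.682 Mbps × 3480 s = 16293.4 Mb
gameplay capture: 11.892 Mbps × 660 s = 7848.7 Mb
Total: 89323.7 Mb = 11165.5 MB.
= 10.40 GiB.

10.40 GiB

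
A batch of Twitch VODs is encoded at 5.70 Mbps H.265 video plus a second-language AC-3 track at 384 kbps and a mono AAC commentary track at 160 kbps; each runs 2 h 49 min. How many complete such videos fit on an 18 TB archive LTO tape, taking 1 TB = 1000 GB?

2 h 49 min = 169 min = 10140 s
Audio total: 384 + 160 = 544 kbps = 0.544 Mbps.
Total bitrate: 6.244 Mbps.
Per item: 6.244 Mbps × 10140 s = 63,314 Mb = 7,914 MB.
Capacity: 18 TB = 144,000,000 Mb; 2274.37 items → 2274 complete.

2274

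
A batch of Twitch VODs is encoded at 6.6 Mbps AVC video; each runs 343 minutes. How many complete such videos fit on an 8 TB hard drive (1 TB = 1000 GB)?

471

343 min = 20580 s
Per item: 6.600 Mbps × 20580 s = 135,828 Mb = 16,978 MB.
Capacity: 8 TB = 64,000,000 Mb; 471.18 items → 471 complete.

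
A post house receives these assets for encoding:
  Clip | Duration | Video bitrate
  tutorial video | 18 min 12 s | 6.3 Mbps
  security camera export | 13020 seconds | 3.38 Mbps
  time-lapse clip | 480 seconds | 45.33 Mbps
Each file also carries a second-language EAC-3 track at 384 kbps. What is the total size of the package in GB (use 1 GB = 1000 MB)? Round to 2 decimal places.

Audio: 384 kbps = 0.384 Mbps.
tutorial video: 6.684 Mbps × 1092 s = 7298.9 Mb
security camera export: 3.764 Mbps × 13020 s = 49007.3 Mb
time-lapse clip: 45.714 Mbps × 480 s = 21942.7 Mb
Total: 78248.9 Mb = 9781.1 MB.
= 9.781 GB.

9.78 GB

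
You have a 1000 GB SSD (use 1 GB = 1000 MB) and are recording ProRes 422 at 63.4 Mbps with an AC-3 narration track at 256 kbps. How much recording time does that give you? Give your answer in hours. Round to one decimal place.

34.9 hours

Audio: 256 kbps = 0.256 Mbps.
Total bitrate: 63.4 + 0.256 = 63.656 Mbps.
Capacity: 1000 GB = 8,000,000 Mb.
Recording time: 8,000,000 / 63.656 = 125,676 s ≈ 34.9 hours.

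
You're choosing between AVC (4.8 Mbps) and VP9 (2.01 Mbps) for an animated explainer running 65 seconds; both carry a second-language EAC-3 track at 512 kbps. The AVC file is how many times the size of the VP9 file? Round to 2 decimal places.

Audio: 512 kbps = 0.512 Mbps.
AVC: 5.312 Mbps × 65 s = 345.3 Mb = 43.160 MB.
VP9: 2.522 Mbps × 65 s = 163.9 Mb = 20.491 MB.
Ratio: 43.160 / 20.491 = 2.106.

2.11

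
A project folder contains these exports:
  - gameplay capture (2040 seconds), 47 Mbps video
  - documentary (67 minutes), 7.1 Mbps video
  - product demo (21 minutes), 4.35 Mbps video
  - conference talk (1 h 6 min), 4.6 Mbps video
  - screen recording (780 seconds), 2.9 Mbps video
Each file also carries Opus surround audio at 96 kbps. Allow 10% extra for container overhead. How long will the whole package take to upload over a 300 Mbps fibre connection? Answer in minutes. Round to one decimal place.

9.3 minutes

Audio: 96 kbps = 0.096 Mbps.
gameplay capture: 47.096 Mbps × 2040 s × 1.10 = 105683.4 Mb
documentary: 7.196 Mbps × 4020 s × 1.10 = 31820.7 Mb
product demo: 4.446 Mbps × 1260 s × 1.10 = 6162.2 Mb
conference talk: 4.696 Mbps × 3960 s × 1.10 = 20455.8 Mb
screen recording: 2.996 Mbps × 780 s × 1.10 = 2570.6 Mb
Total: 166692.6 Mb = 20836.6 MB.
At 300 Mbps: 166692.6 / 300 = 556 s ≈ 9.26 minutes.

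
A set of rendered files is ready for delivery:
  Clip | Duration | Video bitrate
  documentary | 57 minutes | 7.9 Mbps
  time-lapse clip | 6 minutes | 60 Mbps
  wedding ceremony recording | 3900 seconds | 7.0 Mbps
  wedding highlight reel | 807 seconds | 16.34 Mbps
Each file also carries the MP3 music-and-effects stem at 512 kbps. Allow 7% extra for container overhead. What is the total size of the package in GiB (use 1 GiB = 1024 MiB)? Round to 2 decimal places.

11.64 GiB

Audio: 512 kbps = 0.512 Mbps.
documentary: 8.412 Mbps × 3420 s × 1.07 = 30782.9 Mb
time-lapse clip: 60.512 Mbps × 360 s × 1.07 = 23309.2 Mb
wedding ceremony recording: 7.512 Mbps × 3900 s × 1.07 = 31347.6 Mb
wedding highlight reel: 16.852 Mbps × 807 s × 1.07 = 14551.5 Mb
Total: 99991.2 Mb = 12498.9 MB.
= 11.64 GiB.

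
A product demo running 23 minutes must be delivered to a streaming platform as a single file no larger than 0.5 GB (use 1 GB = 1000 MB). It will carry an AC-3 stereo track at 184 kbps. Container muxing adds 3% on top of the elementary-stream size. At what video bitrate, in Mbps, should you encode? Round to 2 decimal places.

Budget: 0.5 GB = 4000.0 Mb.
Stream payload after overhead: 4000.0 / 1.03 = 3883.5 Mb.
23 min = 1380 s
Total bitrate budget: 3883.5 Mb / 1380 s = 2.814 Mbps.
Audio: 184 kbps = 0.184 Mbps.
Video: 2.814 − 0.184 = 2.630 Mbps.

2.63 Mbps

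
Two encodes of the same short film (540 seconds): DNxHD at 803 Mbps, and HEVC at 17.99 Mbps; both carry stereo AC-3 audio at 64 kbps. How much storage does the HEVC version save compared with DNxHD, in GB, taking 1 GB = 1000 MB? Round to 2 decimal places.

Audio: 64 kbps = 0.064 Mbps.
DNxHD: 803.064 Mbps × 540 s = 433654.6 Mb = 54.207 GB.
HEVC: 18.054 Mbps × 540 s = 9749.2 Mb = 1.219 GB.
Saving: 54.207 − 1.219 = 52.988 GB.

52.99 GB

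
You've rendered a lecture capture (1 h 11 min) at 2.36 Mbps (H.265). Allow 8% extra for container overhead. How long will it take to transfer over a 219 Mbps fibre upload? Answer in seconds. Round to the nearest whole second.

50 seconds

1 h 11 min = 71 min = 4260 s
File: 2.360 Mbps × 4260 s = 10053.6 Mb.
With 8% container overhead: ×1.08. → 10857.9 Mb.
At 219 Mbps: 10857.9 / 219 = 49.6 s ≈ 49.6 seconds.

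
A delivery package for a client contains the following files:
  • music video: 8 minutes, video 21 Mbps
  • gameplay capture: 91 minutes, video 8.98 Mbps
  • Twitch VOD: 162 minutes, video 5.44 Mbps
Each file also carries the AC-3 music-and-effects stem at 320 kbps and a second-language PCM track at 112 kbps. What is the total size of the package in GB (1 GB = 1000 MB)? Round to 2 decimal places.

14.84 GB

Audio total: 320 + 112 = 432 kbps = 0.432 Mbps.
music video: 21.432 Mbps × 480 s = 10287.4 Mb
gameplay capture: 9.412 Mbps × 5460 s = 51389.5 Mb
Twitch VOD: 5.872 Mbps × 9720 s = 57075.8 Mb
Total: 118752.7 Mb = 14844.1 MB.
= 14.84 GB.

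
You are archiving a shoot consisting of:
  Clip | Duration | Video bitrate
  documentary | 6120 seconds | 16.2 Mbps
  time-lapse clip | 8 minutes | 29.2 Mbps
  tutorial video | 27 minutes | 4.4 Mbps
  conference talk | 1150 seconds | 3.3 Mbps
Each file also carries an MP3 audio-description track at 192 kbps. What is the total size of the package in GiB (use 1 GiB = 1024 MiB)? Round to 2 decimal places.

Audio: 192 kbps = 0.192 Mbps.
documentary: 16.392 Mbps × 6120 s = 100319.0 Mb
time-lapse clip: 29.392 Mbps × 480 s = 14108.2 Mb
tutorial video: 4.592 Mbps × 1620 s = 7439.0 Mb
conference talk: 3.492 Mbps × 1150 s = 4015.8 Mb
Total: 125882.0 Mb = 15735.3 MB.
= 14.65 GiB.

14.65 GiB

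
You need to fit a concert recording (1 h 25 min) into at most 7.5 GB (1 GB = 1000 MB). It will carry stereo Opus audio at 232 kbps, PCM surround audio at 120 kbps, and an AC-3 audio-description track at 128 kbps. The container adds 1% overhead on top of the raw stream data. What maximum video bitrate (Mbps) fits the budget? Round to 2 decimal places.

Budget: 7.5 GB = 60000.0 Mb.
Stream payload after overhead: 60000.0 / 1.01 = 59405.9 Mb.
1 h 25 min = 85 min = 5100 s
Total bitrate budget: 59405.9 Mb / 5100 s = 11.648 Mbps.
Audio total: 232 + 120 + 128 = 480 kbps = 0.480 Mbps.
Video: 11.648 − 0.480 = 11.168 Mbps.

11.17 Mbps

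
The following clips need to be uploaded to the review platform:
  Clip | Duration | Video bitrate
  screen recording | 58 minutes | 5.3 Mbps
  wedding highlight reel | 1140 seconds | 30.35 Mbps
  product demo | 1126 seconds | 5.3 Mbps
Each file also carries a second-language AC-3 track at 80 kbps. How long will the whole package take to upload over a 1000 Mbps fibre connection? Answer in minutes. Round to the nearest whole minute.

1 minutes

Audio: 80 kbps = 0.080 Mbps.
screen recording: 5.380 Mbps × 3480 s = 18722.4 Mb
wedding highlight reel: 30.430 Mbps × 1140 s = 34690.2 Mb
product demo: 5.380 Mbps × 1126 s = 6057.9 Mb
Total: 59470.5 Mb = 7433.8 MB.
At 1000 Mbps: 59470.5 / 1000 = 59 s ≈ 0.991 minutes.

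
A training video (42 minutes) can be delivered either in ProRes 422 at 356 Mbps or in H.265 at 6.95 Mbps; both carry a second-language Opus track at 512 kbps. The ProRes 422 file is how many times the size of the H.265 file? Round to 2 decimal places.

42 min = 2520 s
Audio: 512 kbps = 0.512 Mbps.
ProRes 422: 356.512 Mbps × 2520 s = 898410.2 Mb = 112.301 GB.
H.265: 7.462 Mbps × 2520 s = 18804.2 Mb = 2.351 GB.
Ratio: 112.301 / 2.351 = 47.777.

47.78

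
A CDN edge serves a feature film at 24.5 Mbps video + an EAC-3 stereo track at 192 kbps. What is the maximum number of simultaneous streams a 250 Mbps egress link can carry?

Audio: 192 kbps = 0.192 Mbps.
Per-viewer media rate: 24.692 Mbps.
250 Mbps = 250.0 Mbps; 250.0 / 24.692 = 10.12 → 10 viewers.

10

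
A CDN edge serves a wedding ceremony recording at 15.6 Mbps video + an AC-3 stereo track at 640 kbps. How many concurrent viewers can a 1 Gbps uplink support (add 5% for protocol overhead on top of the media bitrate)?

Audio: 640 kbps = 0.640 Mbps.
Per-viewer media rate: 16.240 Mbps.
On the wire with 5% overhead: 17.052 Mbps.
1 Gbps = 1,000 Mbps; 1,000 / 17.052 = 58.64 → 58 viewers.

58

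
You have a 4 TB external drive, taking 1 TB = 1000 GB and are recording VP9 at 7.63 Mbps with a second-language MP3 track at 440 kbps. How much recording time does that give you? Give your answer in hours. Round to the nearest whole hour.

Audio: 440 kbps = 0.440 Mbps.
Total bitrate: 7.63 + 0.440 = 8.070 Mbps.
Capacity: 4 TB = 32,000,000 Mb.
Recording time: 32,000,000 / 8.070 = 3,965,304 s ≈ 1,101 hours.

1101 hours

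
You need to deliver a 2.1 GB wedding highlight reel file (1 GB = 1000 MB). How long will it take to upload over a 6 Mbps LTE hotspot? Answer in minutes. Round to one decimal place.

46.7 minutes

File: 2.1 GB = 16800.0 Mb.
At 6 Mbps: 16800.0 / 6 = 2800.0 s ≈ 46.7 minutes.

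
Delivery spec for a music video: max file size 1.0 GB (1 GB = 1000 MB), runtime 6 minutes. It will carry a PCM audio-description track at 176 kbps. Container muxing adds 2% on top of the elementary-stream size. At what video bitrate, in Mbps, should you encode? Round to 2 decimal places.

21.61 Mbps

Budget: 1.0 GB = 8000.0 Mb.
Stream payload after overhead: 8000.0 / 1.02 = 7843.1 Mb.
6 min = 360 s
Total bitrate budget: 7843.1 Mb / 360 s = 21.786 Mbps.
Audio: 176 kbps = 0.176 Mbps.
Video: 21.786 − 0.176 = 21.610 Mbps.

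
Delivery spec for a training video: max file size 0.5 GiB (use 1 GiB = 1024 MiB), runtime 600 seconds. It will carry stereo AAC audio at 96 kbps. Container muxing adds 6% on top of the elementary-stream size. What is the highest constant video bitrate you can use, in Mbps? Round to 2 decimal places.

Budget: 0.5 GiB = 4295.0 Mb.
Stream payload after overhead: 4295.0 / 1.06 = 4051.9 Mb.
Total bitrate budget: 4051.9 Mb / 600 s = 6.753 Mbps.
Audio: 96 kbps = 0.096 Mbps.
Video: 6.753 − 0.096 = 6.657 Mbps.

6.66 Mbps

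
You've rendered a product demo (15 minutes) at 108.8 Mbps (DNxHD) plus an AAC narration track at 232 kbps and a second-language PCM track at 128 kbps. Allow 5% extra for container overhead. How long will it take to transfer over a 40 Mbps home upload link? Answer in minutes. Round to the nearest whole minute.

15 min = 900 s
Audio total: 232 + 128 = 360 kbps = 0.360 Mbps.
Total bitrate: 109.160 Mbps.
File: 109.160 Mbps × 900 s = 98244.0 Mb.
With 5% container overhead: ×1.05. → 103156.2 Mb.
At 40 Mbps: 103156.2 / 40 = 2578.9 s ≈ 43 minutes.

43 minutes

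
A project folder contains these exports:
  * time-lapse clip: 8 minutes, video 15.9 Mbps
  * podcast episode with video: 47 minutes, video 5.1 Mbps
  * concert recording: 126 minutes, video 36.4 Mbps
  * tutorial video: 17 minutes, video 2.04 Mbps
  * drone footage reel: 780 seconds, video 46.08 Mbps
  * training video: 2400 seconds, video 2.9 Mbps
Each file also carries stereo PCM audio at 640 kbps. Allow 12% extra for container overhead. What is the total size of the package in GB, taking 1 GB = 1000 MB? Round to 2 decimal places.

Audio: 640 kbps = 0.640 Mbps.
time-lapse clip: 16.540 Mbps × 480 s × 1.12 = 8891.9 Mb
podcast episode with video: 5.740 Mbps × 2820 s × 1.12 = 18129.2 Mb
concert recording: 37.040 Mbps × 7560 s × 1.12 = 313625.1 Mb
tutorial video: 2.680 Mbps × 1020 s × 1.12 = 3061.6 Mb
drone footage reel: 46.720 Mbps × 780 s × 1.12 = 40814.6 Mb
training video: 3.540 Mbps × 2400 s × 1.12 = 9515.5 Mb
Total: 394038.0 Mb = 49254.7 MB.
= 49.25 GB.

49.25 GB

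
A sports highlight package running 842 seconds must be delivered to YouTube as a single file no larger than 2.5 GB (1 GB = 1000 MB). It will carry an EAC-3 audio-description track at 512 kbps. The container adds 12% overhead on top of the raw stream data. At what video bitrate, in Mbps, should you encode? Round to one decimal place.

Budget: 2.5 GB = 20000.0 Mb.
Stream payload after overhead: 20000.0 / 1.12 = 17857.1 Mb.
Total bitrate budget: 17857.1 Mb / 842 s = 21.208 Mbps.
Audio: 512 kbps = 0.512 Mbps.
Video: 21.208 − 0.512 = 20.696 Mbps.

20.7 Mbps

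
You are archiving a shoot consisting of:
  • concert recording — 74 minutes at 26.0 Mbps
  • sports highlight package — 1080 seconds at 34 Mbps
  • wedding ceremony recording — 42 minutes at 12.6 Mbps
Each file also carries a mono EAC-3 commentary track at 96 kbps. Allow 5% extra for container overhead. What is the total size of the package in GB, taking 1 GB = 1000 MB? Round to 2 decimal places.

24.24 GB

Audio: 96 kbps = 0.096 Mbps.
concert recording: 26.096 Mbps × 4440 s × 1.05 = 121659.6 Mb
sports highlight package: 34.096 Mbps × 1080 s × 1.05 = 38664.9 Mb
wedding ceremony recording: 12.696 Mbps × 2520 s × 1.05 = 33593.6 Mb
Total: 193918.0 Mb = 24239.8 MB.
= 24.24 GB.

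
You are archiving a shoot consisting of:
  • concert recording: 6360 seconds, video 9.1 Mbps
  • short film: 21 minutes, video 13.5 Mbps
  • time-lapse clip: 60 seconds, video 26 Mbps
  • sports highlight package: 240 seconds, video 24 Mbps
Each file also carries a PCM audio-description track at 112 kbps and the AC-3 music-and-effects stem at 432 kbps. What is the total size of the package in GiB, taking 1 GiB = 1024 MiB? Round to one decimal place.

10.1 GiB

Audio total: 112 + 432 = 544 kbps = 0.544 Mbps.
concert recording: 9.644 Mbps × 6360 s = 61335.8 Mb
short film: 14.044 Mbps × 1260 s = 17695.4 Mb
time-lapse clip: 26.544 Mbps × 60 s = 1592.6 Mb
sports highlight package: 24.544 Mbps × 240 s = 5890.6 Mb
Total: 86514.5 Mb = 10814.3 MB.
= 10.07 GiB.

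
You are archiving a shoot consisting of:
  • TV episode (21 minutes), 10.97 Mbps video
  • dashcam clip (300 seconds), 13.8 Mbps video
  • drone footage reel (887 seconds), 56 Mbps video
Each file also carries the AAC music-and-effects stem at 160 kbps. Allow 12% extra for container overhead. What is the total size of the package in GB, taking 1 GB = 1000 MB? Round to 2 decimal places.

Audio: 160 kbps = 0.160 Mbps.
TV episode: 11.130 Mbps × 1260 s × 1.12 = 15706.7 Mb
dashcam clip: 13.960 Mbps × 300 s × 1.12 = 4690.6 Mb
drone footage reel: 56.160 Mbps × 887 s × 1.12 = 55791.6 Mb
Total: 76188.8 Mb = 9523.6 MB.
= 9.524 GB.

9.52 GB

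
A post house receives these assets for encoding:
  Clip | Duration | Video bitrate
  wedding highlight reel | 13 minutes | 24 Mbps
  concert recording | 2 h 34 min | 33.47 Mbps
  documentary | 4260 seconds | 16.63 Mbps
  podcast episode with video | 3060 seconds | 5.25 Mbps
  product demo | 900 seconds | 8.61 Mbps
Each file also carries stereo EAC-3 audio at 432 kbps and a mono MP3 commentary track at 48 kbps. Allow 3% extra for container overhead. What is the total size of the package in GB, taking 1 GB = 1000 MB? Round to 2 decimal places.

Audio total: 432 + 48 = 480 kbps = 0.480 Mbps.
wedding highlight reel: 24.480 Mbps × 780 s × 1.03 = 19667.2 Mb
concert recording: 33.950 Mbps × 9240 s × 1.03 = 323108.9 Mb
documentary: 17.110 Mbps × 4260 s × 1.03 = 75075.3 Mb
podcast episode with video: 5.730 Mbps × 3060 s × 1.03 = 18059.8 Mb
product demo: 9.090 Mbps × 900 s × 1.03 = 8426.4 Mb
Total: 444337.7 Mb = 55542.2 MB.
= 55.54 GB.

55.54 GB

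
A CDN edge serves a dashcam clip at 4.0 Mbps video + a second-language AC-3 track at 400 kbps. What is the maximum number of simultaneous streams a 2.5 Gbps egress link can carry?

568

Audio: 400 kbps = 0.400 Mbps.
Per-viewer media rate: 4.400 Mbps.
2.5 Gbps = 2,500 Mbps; 2,500 / 4.400 = 568.18 → 568 viewers.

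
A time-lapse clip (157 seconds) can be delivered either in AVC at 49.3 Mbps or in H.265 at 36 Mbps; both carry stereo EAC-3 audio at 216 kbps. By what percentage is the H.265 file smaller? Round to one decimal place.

Audio: 216 kbps = 0.216 Mbps.
AVC: 49.516 Mbps × 157 s = 7774.0 Mb = 0.972 GB.
H.265: 36.216 Mbps × 157 s = 5685.9 Mb = 0.711 GB.
Reduction: (1 − 0.711/0.972) × 100 = 26.86%.

26.9%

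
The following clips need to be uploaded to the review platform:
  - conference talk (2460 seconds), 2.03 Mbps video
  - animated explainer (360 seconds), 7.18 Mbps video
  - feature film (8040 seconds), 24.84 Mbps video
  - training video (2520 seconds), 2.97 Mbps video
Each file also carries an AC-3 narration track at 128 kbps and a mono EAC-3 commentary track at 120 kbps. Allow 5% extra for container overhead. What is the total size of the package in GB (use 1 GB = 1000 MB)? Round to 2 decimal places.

Audio total: 128 + 120 = 248 kbps = 0.248 Mbps.
conference talk: 2.278 Mbps × 2460 s × 1.05 = 5884.1 Mb
animated explainer: 7.428 Mbps × 360 s × 1.05 = 2807.8 Mb
feature film: 25.088 Mbps × 8040 s × 1.05 = 211792.9 Mb
training video: 3.218 Mbps × 2520 s × 1.05 = 8514.8 Mb
Total: 228999.6 Mb = 28624.9 MB.
= 28.62 GB.

28.62 GB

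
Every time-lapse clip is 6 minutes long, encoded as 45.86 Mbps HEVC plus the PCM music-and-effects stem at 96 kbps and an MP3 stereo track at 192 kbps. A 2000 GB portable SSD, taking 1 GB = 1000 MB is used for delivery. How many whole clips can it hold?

6 min = 360 s
Audio total: 96 + 192 = 288 kbps = 0.288 Mbps.
Total bitrate: 46.148 Mbps.
Per item: 46.148 Mbps × 360 s = 16,613 Mb = 2,077 MB.
Capacity: 2000 GB = 16,000,000 Mb; 963.08 items → 963 complete.

963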